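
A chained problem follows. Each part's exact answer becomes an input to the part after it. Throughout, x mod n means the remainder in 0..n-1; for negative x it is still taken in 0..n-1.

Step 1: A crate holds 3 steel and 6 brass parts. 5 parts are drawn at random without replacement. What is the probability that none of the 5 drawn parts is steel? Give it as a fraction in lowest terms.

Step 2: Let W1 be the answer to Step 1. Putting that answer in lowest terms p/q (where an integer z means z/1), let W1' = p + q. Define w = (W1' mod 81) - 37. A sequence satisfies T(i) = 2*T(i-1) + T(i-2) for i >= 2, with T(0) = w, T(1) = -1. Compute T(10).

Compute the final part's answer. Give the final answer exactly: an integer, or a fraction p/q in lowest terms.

Step 1: total draws C(9,5) = 126; favorable C(6,5) = 6; P = 1/21; answer 1/21
Step 2: W1 = 1/21; threaded value p + q = 22; w = -15; T(2) = 2*(-1) + 1*(-15) = -17; iterating: T(2)=-17, T(3)=-35, T(4)=-87, T(5)=-209, T(6)=-505, T(7)=-1219, T(8)=-2943, T(9)=-7105, T(10)=-17153; answer -17153

-17153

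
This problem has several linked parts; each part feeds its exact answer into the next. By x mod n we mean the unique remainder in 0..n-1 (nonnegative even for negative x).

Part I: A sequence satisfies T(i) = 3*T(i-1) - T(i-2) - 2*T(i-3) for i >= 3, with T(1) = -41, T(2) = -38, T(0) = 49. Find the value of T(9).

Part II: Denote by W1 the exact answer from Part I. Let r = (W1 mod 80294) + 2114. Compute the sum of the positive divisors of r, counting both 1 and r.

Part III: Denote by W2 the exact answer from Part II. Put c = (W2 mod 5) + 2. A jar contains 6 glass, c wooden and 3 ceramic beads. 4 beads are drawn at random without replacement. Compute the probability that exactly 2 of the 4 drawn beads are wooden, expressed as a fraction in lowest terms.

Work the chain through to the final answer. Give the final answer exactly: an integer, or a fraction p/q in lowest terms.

360/1001

Part I: T(3) = 3*(-38) - 1*(-41) - 2*(49) = -171; iterating: T(3)=-171, T(4)=-393, T(5)=-932, T(6)=-2061, T(7)=-4465, T(8)=-9470, T(9)=-19823; answer -19823
Part II: W1 = -19823; r = 62585; 62585 = 5 * 12517; sigma = (1 + 5) * (1 + 12517) = 6 * 12518 = 75108; answer 75108
Part III: W2 = 75108; c = 5; total draws C(14,4) = 1001; favorable C(5,2)*C(9,2) = 360; P = 360/1001; answer 360/1001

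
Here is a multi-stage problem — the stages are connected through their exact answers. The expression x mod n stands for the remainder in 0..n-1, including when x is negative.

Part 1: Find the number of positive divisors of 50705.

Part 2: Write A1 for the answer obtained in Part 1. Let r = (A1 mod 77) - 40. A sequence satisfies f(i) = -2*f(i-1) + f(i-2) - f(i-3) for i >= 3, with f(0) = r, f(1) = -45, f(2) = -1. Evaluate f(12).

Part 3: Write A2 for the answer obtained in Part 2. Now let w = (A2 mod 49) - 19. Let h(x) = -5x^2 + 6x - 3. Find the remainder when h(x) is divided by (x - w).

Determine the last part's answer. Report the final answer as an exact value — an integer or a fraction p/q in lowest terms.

Part 1: 50705 = 5 * 10141; number of divisors = (1+1) * (1+1) = 4; answer 4
Part 2: A1 = 4; r = -36; f(3) = -2*(-1) + 1*(-45) - 1*(-36) = -7; iterating: f(3)=-7, f(4)=58, f(5)=-122, f(6)=309, f(7)=-798, f(8)=2027, f(9)=-5161, f(10)=13147, f(11)=-33482, f(12)=85272; answer 85272
Part 3: A2 = 85272; w = -7; remainder = value at the root: -5*(-7)^2 + 6*(-7)^1 - 3 = (-245) + (-42) + (-3) = -290; answer -290

-290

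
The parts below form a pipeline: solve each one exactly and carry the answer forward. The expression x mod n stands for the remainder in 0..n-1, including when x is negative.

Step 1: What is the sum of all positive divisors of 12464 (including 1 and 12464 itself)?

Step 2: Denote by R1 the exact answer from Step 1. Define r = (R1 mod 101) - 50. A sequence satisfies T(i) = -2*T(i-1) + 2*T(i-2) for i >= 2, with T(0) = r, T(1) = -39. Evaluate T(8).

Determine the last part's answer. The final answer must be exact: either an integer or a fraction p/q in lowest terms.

Step 1: 12464 = 2^4 * 19 * 41; sigma = (1 + 2 + 4 + 8 + 16) * (1 + 19) * (1 + 41) = 31 * 20 * 42 = 26040; answer 26040
Step 2: R1 = 26040; r = 33; T(2) = -2*(-39) + 2*(33) = 144; iterating: T(2)=144, T(3)=-366, T(4)=1020, T(5)=-2772, T(6)=7584, T(7)=-20712, T(8)=56592; answer 56592

56592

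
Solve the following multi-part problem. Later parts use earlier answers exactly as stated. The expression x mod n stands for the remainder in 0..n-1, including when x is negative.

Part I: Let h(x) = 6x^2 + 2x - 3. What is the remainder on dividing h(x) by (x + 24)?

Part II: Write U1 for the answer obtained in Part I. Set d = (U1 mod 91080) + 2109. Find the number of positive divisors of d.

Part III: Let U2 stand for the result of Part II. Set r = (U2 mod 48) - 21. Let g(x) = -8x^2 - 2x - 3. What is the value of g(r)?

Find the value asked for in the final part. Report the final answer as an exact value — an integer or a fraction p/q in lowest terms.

Part I: remainder = value at the root: 6*(-24)^2 + 2*(-24)^1 - 3 = (3456) + (-48) + (-3) = 3405; answer 3405
Part II: U1 = 3405; d = 5514; 5514 = 2 * 3 * 919; number of divisors = (1+1) * (1+1) * (1+1) = 8; answer 8
Part III: U2 = 8; r = -13; -8*(-13)^2 - 2*(-13)^1 - 3 = (-1352) + (26) + (-3) = -1329; answer -1329

-1329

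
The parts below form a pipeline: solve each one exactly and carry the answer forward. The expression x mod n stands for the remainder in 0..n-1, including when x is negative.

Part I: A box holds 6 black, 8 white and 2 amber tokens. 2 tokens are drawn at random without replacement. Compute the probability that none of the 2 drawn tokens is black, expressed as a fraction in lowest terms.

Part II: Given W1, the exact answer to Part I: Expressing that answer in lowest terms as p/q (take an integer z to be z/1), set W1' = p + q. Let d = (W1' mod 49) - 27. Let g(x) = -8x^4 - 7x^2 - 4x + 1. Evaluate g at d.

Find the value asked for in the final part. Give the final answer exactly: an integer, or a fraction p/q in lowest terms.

-526015

Part I: total draws C(16,2) = 120; favorable C(10,2) = 45; P = 3/8; answer 3/8
Part II: W1 = 3/8; threaded value p + q = 11; d = -16; -8*(-16)^4 - 7*(-16)^2 - 4*(-16)^1 + 1 = (-524288) + (-1792) + (64) + (1) = -526015; answer -526015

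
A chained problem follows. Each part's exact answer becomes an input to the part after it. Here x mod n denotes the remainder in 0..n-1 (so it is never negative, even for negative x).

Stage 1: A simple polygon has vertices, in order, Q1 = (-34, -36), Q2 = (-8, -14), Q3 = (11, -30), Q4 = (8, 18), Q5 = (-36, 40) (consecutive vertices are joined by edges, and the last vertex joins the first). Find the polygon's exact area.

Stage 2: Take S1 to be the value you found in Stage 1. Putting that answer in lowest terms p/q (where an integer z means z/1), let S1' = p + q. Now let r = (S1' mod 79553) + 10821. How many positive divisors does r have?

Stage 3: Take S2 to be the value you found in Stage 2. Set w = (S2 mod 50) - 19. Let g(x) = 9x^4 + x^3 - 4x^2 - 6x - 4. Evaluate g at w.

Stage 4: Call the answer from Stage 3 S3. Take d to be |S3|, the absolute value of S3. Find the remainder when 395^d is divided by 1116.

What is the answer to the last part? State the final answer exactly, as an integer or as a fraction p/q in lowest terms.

Stage 1: cross terms: (-34*-14 - -8*-36)=188, (-8*-30 - 11*-14)=394, (11*18 - 8*-30)=438, (8*40 - -36*18)=968, (-36*-36 - -34*40)=2656; twice the area = |4644| = 4644; area = 2322; answer 2322
Stage 2: S1 = 2322; threaded value p + q = 2323; r = 13144; 13144 = 2^3 * 31 * 53; number of divisors = (3+1) * (1+1) * (1+1) = 16; answer 16
Stage 3: S2 = 16; w = -3; 9*(-3)^4 + 1*(-3)^3 - 4*(-3)^2 - 6*(-3)^1 - 4 = (729) + (-27) + (-36) + (18) + (-4) = 680; answer 680
Stage 4: S3 = 680; d = 680; squarings mod 1116: 395^1=395, 395^2=901, 395^4=469, 395^8=109, 395^16=721, 395^32=901, 395^64=469, 395^128=109, 395^256=721, 395^512=901; 395^680 = 395^8 * 395^32 * 395^128 * 395^512 = 1 (mod 1116); answer 1

1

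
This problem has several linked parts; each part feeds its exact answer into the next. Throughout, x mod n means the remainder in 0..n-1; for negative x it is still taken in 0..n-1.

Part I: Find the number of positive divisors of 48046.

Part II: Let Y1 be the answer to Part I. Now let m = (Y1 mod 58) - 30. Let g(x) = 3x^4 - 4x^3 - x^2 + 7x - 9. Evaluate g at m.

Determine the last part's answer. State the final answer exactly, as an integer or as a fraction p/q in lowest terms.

1440365

Part I: 48046 = 2 * 24023; number of divisors = (1+1) * (1+1) = 4; answer 4
Part II: Y1 = 4; m = -26; 3*(-26)^4 - 4*(-26)^3 - 1*(-26)^2 + 7*(-26)^1 - 9 = (1370928) + (70304) + (-676) + (-182) + (-9) = 1440365; answer 1440365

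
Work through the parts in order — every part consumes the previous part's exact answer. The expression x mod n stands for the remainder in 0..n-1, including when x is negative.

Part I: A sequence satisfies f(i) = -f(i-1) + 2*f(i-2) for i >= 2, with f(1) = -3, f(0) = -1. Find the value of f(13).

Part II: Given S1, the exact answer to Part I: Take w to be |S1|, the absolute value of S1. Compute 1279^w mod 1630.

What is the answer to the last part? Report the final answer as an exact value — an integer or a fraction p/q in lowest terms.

1409

Part I: f(2) = -1*(-3) + 2*(-1) = 1; iterating: f(2)=1, f(3)=-7, f(4)=9, f(5)=-23, f(6)=41, f(7)=-87, f(8)=169, f(9)=-343, f(10)=681, f(11)=-1367, f(12)=2729, f(13)=-5463; answer -5463
Part II: S1 = -5463; w = 5463; squarings mod 1630: 1279^1=1279, 1279^2=951, 1279^4=1381, 1279^8=61, 1279^16=461, 1279^32=621, 1279^64=961, 1279^128=941, 1279^256=391, 1279^512=1291, 1279^1024=821, 1279^2048=851, 1279^4096=481; 1279^5463 = 1279^1 * 1279^2 * 1279^4 * 1279^16 * 1279^64 * 1279^256 * 1279^1024 * 1279^4096 = 1409 (mod 1630); answer 1409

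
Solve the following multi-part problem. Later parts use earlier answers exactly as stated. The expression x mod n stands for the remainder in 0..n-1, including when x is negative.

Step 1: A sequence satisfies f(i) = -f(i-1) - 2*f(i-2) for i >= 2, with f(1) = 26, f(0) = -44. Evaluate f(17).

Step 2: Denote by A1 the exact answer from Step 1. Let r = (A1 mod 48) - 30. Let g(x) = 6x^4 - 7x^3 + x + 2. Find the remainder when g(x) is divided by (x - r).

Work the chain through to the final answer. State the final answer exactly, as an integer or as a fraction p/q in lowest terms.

Step 1: f(2) = -1*(26) - 2*(-44) = 62; iterating: f(2)=62, f(3)=-114, f(4)=-10, f(5)=238, f(6)=-218, f(7)=-258, f(8)=694, f(9)=-178, f(10)=-1210, f(11)=1566, f(12)=854, f(13)=-3986, f(14)=2278, f(15)=5694, f(16)=-10250, f(17)=-1138; answer -1138
Step 2: A1 = -1138; r = -16; remainder = value at the root: 6*(-16)^4 - 7*(-16)^3 + 1*(-16)^1 + 2 = (393216) + (28672) + (-16) + (2) = 421874; answer 421874

421874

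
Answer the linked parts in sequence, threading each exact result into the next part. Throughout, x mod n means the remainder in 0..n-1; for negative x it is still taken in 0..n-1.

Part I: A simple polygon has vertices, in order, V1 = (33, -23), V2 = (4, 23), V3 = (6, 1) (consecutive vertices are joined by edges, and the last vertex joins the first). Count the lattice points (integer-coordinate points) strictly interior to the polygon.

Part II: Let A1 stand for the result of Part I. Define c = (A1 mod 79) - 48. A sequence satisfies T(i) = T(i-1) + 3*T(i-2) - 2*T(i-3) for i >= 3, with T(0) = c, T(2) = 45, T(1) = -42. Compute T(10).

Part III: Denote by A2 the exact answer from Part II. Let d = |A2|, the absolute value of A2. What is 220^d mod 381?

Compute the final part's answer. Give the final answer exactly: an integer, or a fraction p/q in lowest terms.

376

Part I: cross terms: (33*23 - 4*-23)=851, (4*1 - 6*23)=-134, (6*-23 - 33*1)=-171; twice the area = |546| = 546; area = 273; boundary points = 1 + 2 + 3 = 6; strictly interior points = area - boundary/2 + 1 = 271; answer 271
Part II: A1 = 271; c = -14; T(3) = 1*(45) + 3*(-42) - 2*(-14) = -53; iterating: T(3)=-53, T(4)=166, T(5)=-83, T(6)=521, T(7)=-60, T(8)=1669, T(9)=447, T(10)=5574; answer 5574
Part III: A2 = 5574; d = 5574; squarings mod 381: 220^1=220, 220^2=13, 220^4=169, 220^8=367, 220^16=196, 220^32=316, 220^64=34, 220^128=13, 220^256=169, 220^512=367, 220^1024=196, 220^2048=316, 220^4096=34; 220^5574 = 220^2 * 220^4 * 220^64 * 220^128 * 220^256 * 220^1024 * 220^4096 = 376 (mod 381); answer 376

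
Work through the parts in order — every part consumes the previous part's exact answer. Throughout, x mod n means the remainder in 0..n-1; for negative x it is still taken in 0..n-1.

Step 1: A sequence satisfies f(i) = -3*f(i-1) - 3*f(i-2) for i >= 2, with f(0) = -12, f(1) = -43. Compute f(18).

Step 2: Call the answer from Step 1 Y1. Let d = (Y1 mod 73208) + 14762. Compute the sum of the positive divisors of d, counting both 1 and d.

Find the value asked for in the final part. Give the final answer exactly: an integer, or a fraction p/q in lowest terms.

Step 1: f(2) = -3*(-43) - 3*(-12) = 165; iterating: f(2)=165, f(3)=-366, f(4)=603, f(5)=-711, f(6)=324, f(7)=1161, f(8)=-4455, f(9)=9882, f(10)=-16281, f(11)=19197, f(12)=-8748, f(13)=-31347, f(14)=120285, f(15)=-266814, f(16)=439587, f(17)=-518319, f(18)=236196; answer 236196
Step 2: Y1 = 236196; d = 31334; 31334 = 2 * 15667; sigma = (1 + 2) * (1 + 15667) = 3 * 15668 = 47004; answer 47004

47004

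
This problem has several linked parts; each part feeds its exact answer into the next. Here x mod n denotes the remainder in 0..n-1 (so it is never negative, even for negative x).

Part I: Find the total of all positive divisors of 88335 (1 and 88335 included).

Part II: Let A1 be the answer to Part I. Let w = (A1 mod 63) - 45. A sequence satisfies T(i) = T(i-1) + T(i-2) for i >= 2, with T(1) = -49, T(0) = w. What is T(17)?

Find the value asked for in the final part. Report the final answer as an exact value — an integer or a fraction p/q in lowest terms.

Part I: 88335 = 3^2 * 5 * 13 * 151; sigma = (1 + 3 + 9) * (1 + 5) * (1 + 13) * (1 + 151) = 13 * 6 * 14 * 152 = 165984; answer 165984
Part II: A1 = 165984; w = -3; T(2) = 1*(-49) + 1*(-3) = -52; iterating: T(2)=-52, T(3)=-101, T(4)=-153, T(5)=-254, T(6)=-407, T(7)=-661, T(8)=-1068, T(9)=-1729, T(10)=-2797, T(11)=-4526, T(12)=-7323, T(13)=-11849, T(14)=-19172, T(15)=-31021, T(16)=-50193, T(17)=-81214; answer -81214

-81214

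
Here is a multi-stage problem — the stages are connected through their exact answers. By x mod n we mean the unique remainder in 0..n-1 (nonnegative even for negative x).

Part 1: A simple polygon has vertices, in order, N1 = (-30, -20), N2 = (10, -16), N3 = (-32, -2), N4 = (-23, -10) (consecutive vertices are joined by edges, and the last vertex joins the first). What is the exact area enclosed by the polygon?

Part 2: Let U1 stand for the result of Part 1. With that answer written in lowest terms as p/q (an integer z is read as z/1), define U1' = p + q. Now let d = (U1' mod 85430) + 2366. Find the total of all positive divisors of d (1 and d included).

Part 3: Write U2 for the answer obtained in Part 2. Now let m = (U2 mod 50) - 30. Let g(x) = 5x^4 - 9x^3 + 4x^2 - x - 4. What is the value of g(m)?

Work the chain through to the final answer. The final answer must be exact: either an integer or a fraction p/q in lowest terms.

Part 1: cross terms: (-30*-16 - 10*-20)=680, (10*-2 - -32*-16)=-532, (-32*-10 - -23*-2)=274, (-23*-20 - -30*-10)=160; twice the area = |582| = 582; area = 291; answer 291
Part 2: U1 = 291; threaded value p + q = 292; d = 2658; 2658 = 2 * 3 * 443; sigma = (1 + 2) * (1 + 3) * (1 + 443) = 3 * 4 * 444 = 5328; answer 5328
Part 3: U2 = 5328; m = -2; 5*(-2)^4 - 9*(-2)^3 + 4*(-2)^2 - 1*(-2)^1 - 4 = (80) + (72) + (16) + (2) + (-4) = 166; answer 166

166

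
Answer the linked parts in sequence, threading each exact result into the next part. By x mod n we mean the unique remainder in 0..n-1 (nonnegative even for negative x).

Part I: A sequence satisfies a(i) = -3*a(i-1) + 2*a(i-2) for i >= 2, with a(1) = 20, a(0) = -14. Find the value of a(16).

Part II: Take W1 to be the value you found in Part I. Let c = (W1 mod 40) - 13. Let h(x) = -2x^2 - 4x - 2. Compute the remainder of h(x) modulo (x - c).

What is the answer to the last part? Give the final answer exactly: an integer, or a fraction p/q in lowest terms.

Part I: a(2) = -3*(20) + 2*(-14) = -88; iterating: a(2)=-88, a(3)=304, a(4)=-1088, a(5)=3872, a(6)=-13792, a(7)=49120, a(8)=-174944, a(9)=623072, a(10)=-2219104, a(11)=7903456, a(12)=-28148576, a(13)=100252640, a(14)=-357055072, a(15)=1271670496, a(16)=-4529121632; answer -4529121632
Part II: W1 = -4529121632; c = -5; remainder = value at the root: -2*(-5)^2 - 4*(-5)^1 - 2 = (-50) + (20) + (-2) = -32; answer -32

-32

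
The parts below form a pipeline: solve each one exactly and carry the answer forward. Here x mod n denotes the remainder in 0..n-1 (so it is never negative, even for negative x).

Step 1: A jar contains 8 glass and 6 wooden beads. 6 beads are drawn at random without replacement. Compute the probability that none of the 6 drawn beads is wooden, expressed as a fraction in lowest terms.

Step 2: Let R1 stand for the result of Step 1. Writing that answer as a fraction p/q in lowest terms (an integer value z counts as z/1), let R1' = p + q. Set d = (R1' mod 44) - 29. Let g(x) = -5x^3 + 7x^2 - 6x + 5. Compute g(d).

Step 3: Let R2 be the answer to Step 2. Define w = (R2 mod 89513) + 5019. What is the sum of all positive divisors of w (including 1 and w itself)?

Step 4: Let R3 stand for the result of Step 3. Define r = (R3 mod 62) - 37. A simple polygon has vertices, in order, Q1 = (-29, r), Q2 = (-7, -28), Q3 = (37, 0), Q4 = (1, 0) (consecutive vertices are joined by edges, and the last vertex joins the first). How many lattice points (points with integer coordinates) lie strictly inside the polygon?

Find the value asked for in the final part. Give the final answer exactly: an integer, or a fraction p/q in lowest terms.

996

Step 1: total draws C(14,6) = 3003; favorable C(8,6) = 28; P = 4/429; answer 4/429
Step 2: R1 = 4/429; threaded value p + q = 433; d = 8; -5*(8)^3 + 7*(8)^2 - 6*(8)^1 + 5 = (-2560) + (448) + (-48) + (5) = -2155; answer -2155
Step 3: R2 = -2155; w = 92377; 92377 is prime, so its only divisors are 1 and 92377; sigma = 1 + 92377 = 92378; answer 92378
Step 4: R3 = 92378; r = 23; cross terms: (-29*-28 - -7*23)=973, (-7*0 - 37*-28)=1036, (37*0 - 1*0)=0, (1*23 - -29*0)=23; twice the area = |2032| = 2032; area = 1016; boundary points = 1 + 4 + 36 + 1 = 42; strictly interior points = area - boundary/2 + 1 = 996; answer 996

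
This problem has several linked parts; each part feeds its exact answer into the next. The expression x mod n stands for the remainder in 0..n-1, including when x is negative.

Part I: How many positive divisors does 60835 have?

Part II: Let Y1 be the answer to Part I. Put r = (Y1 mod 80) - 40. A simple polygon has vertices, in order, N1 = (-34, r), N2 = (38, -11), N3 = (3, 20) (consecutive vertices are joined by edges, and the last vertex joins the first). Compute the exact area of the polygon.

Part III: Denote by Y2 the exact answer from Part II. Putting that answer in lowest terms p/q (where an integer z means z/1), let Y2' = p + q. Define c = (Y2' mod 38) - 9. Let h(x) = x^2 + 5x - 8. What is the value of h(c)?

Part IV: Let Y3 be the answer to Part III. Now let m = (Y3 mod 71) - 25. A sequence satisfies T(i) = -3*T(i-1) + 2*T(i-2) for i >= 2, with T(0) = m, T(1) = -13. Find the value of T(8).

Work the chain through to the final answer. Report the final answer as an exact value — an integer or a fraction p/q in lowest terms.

201511

Part I: 60835 = 5 * 23^3; number of divisors = (1+1) * (3+1) = 8; answer 8
Part II: Y1 = 8; r = -32; cross terms: (-34*-11 - 38*-32)=1590, (38*20 - 3*-11)=793, (3*-32 - -34*20)=584; twice the area = |2967| = 2967; area = 2967/2; answer 2967/2
Part III: Y2 = 2967/2; threaded value p + q = 2969; c = -4; 1*(-4)^2 + 5*(-4)^1 - 8 = (16) + (-20) + (-8) = -12; answer -12
Part IV: Y3 = -12; m = 34; T(2) = -3*(-13) + 2*(34) = 107; iterating: T(2)=107, T(3)=-347, T(4)=1255, T(5)=-4459, T(6)=15887, T(7)=-56579, T(8)=201511; answer 201511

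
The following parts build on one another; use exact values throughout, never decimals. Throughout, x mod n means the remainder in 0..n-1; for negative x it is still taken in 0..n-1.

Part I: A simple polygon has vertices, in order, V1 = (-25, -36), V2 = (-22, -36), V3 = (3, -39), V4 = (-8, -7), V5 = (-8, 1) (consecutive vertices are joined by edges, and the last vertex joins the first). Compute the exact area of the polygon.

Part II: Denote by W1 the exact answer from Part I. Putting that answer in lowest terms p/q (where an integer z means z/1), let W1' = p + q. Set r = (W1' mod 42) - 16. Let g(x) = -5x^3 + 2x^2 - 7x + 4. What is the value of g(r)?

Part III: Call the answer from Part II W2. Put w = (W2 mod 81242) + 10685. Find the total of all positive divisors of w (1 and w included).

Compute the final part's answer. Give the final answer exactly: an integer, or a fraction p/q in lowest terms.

Part I: cross terms: (-25*-36 - -22*-36)=108, (-22*-39 - 3*-36)=966, (3*-7 - -8*-39)=-333, (-8*1 - -8*-7)=-64, (-8*-36 - -25*1)=313; twice the area = |990| = 990; area = 495; answer 495
Part II: W1 = 495; threaded value p + q = 496; r = 18; -5*(18)^3 + 2*(18)^2 - 7*(18)^1 + 4 = (-29160) + (648) + (-126) + (4) = -28634; answer -28634
Part III: W2 = -28634; w = 63293; 63293 = 167 * 379; sigma = (1 + 167) * (1 + 379) = 168 * 380 = 63840; answer 63840

63840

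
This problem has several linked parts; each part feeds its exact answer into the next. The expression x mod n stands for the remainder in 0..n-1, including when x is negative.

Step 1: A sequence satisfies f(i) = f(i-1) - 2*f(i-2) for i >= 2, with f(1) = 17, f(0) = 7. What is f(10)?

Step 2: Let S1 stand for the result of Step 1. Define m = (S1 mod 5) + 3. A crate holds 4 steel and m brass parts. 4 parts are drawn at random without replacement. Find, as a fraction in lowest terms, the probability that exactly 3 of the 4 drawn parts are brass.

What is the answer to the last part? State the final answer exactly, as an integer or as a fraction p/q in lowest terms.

Step 1: f(2) = 1*(17) - 2*(7) = 3; iterating: f(2)=3, f(3)=-31, f(4)=-37, f(5)=25, f(6)=99, f(7)=49, f(8)=-149, f(9)=-247, f(10)=51; answer 51
Step 2: S1 = 51; m = 4; total draws C(8,4) = 70; favorable C(4,3)*C(4,1) = 16; P = 8/35; answer 8/35

8/35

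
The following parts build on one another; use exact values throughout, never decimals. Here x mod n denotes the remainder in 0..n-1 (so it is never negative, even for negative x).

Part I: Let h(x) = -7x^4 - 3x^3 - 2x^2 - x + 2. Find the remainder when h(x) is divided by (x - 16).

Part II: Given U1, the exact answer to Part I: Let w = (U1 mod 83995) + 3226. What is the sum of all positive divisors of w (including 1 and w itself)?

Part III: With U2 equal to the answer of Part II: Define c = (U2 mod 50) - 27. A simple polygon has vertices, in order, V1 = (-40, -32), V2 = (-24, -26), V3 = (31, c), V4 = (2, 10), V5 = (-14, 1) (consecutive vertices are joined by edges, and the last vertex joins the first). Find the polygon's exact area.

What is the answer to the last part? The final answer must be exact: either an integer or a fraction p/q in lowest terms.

840

Part I: remainder = value at the root: -7*(16)^4 - 3*(16)^3 - 2*(16)^2 - 1*(16)^1 + 2 = (-458752) + (-12288) + (-512) + (-16) + (2) = -471566; answer -471566
Part II: U1 = -471566; w = 35630; 35630 = 2 * 5 * 7 * 509; sigma = (1 + 2) * (1 + 5) * (1 + 7) * (1 + 509) = 3 * 6 * 8 * 510 = 73440; answer 73440
Part III: U2 = 73440; c = 13; cross terms: (-40*-26 - -24*-32)=272, (-24*13 - 31*-26)=494, (31*10 - 2*13)=284, (2*1 - -14*10)=142, (-14*-32 - -40*1)=488; twice the area = |1680| = 1680; area = 840; answer 840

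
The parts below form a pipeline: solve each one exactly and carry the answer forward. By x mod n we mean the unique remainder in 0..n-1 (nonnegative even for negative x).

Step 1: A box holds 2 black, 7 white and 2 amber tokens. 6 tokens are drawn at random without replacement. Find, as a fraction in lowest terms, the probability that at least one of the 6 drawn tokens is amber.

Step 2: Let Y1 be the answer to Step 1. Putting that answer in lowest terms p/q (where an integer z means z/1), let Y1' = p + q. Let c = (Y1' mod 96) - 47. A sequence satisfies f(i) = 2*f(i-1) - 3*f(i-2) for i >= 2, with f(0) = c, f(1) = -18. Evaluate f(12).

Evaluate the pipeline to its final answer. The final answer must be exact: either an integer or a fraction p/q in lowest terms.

Step 1: total draws C(11,6) = 462; complement C(9,6) = 84; favorable 462 - 84 = 378; P = 9/11; answer 9/11
Step 2: Y1 = 9/11; threaded value p + q = 20; c = -27; f(2) = 2*(-18) - 3*(-27) = 45; iterating: f(2)=45, f(3)=144, f(4)=153, f(5)=-126, f(6)=-711, f(7)=-1044, f(8)=45, f(9)=3222, f(10)=6309, f(11)=2952, f(12)=-13023; answer -13023

-13023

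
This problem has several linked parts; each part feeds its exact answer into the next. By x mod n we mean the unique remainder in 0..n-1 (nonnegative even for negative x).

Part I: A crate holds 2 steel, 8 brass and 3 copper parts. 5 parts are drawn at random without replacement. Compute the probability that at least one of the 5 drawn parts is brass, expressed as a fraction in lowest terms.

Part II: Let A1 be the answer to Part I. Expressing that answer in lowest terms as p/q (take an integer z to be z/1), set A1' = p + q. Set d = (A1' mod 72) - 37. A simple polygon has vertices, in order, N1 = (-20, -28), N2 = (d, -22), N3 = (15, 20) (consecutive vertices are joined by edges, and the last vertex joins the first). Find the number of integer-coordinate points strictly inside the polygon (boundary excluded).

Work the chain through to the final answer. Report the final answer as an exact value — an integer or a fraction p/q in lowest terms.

756

Part I: total draws C(13,5) = 1287; complement C(5,5) = 1; favorable 1287 - 1 = 1286; P = 1286/1287; answer 1286/1287
Part II: A1 = 1286/1287; threaded value p + q = 2573; d = 16; cross terms: (-20*-22 - 16*-28)=888, (16*20 - 15*-22)=650, (15*-28 - -20*20)=-20; twice the area = |1518| = 1518; area = 759; boundary points = 6 + 1 + 1 = 8; strictly interior points = area - boundary/2 + 1 = 756; answer 756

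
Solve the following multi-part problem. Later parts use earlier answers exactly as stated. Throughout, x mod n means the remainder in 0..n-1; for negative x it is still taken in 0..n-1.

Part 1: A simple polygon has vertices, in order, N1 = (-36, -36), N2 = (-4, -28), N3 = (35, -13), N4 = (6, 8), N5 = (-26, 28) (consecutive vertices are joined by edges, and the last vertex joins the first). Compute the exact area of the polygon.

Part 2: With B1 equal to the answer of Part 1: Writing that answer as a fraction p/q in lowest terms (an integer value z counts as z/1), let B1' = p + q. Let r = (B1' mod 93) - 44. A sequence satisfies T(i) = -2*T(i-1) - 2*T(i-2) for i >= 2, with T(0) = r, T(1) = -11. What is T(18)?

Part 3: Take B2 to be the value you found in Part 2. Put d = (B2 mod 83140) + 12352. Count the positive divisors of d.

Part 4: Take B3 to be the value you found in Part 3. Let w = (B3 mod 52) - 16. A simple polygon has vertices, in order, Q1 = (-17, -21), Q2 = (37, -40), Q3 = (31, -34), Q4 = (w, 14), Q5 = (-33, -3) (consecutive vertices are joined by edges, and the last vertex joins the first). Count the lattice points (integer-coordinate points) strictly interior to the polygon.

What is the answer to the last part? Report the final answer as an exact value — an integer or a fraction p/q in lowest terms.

Part 1: cross terms: (-36*-28 - -4*-36)=864, (-4*-13 - 35*-28)=1032, (35*8 - 6*-13)=358, (6*28 - -26*8)=376, (-26*-36 - -36*28)=1944; twice the area = |4574| = 4574; area = 2287; answer 2287
Part 2: B1 = 2287; threaded value p + q = 2288; r = 12; T(2) = -2*(-11) - 2*(12) = -2; iterating: T(2)=-2, T(3)=26, T(4)=-48, T(5)=44, T(6)=8, T(7)=-104, T(8)=192, T(9)=-176, T(10)=-32, T(11)=416, T(12)=-768, T(13)=704, T(14)=128, T(15)=-1664, T(16)=3072, T(17)=-2816, T(18)=-512; answer -512
Part 3: B2 = -512; d = 94980; 94980 = 2^2 * 3 * 5 * 1583; number of divisors = (2+1) * (1+1) * (1+1) * (1+1) = 24; answer 24
Part 4: B3 = 24; w = 8; cross terms: (-17*-40 - 37*-21)=1457, (37*-34 - 31*-40)=-18, (31*14 - 8*-34)=706, (8*-3 - -33*14)=438, (-33*-21 - -17*-3)=642; twice the area = |3225| = 3225; area = 3225/2; boundary points = 1 + 6 + 1 + 1 + 2 = 11; strictly interior points = area - boundary/2 + 1 = 1608; answer 1608

1608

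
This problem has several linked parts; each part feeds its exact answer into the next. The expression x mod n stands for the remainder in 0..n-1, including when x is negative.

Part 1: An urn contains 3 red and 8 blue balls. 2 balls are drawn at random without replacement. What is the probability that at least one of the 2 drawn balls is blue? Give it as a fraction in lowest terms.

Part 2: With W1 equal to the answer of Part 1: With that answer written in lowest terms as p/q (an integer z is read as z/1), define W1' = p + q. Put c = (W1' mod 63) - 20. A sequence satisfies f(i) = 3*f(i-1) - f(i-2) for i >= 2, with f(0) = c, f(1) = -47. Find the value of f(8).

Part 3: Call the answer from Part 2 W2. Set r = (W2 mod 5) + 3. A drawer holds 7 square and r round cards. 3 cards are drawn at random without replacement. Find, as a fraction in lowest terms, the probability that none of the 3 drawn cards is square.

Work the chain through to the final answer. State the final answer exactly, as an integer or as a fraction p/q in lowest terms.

10/143

Part 1: total draws C(11,2) = 55; complement C(3,2) = 3; favorable 55 - 3 = 52; P = 52/55; answer 52/55
Part 2: W1 = 52/55; threaded value p + q = 107; c = 24; f(2) = 3*(-47) - 1*(24) = -165; iterating: f(2)=-165, f(3)=-448, f(4)=-1179, f(5)=-3089, f(6)=-8088, f(7)=-21175, f(8)=-55437; answer -55437
Part 3: W2 = -55437; r = 6; total draws C(13,3) = 286; favorable C(6,3) = 20; P = 10/143; answer 10/143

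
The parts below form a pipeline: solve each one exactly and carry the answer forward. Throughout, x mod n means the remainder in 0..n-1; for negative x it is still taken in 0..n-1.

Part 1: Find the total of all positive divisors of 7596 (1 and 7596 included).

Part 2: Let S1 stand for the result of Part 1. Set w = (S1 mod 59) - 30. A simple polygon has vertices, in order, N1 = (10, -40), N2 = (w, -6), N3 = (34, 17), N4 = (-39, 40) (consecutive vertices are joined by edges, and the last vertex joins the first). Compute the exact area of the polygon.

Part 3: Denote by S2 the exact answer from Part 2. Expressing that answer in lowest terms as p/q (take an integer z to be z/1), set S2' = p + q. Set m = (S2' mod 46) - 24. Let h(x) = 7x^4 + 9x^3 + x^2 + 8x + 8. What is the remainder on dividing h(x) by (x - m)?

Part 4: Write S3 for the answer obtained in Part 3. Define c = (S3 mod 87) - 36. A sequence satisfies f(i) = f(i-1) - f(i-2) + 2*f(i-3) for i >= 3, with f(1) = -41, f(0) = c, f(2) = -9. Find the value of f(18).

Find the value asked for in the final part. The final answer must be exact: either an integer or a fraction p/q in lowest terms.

-4010

Part 1: 7596 = 2^2 * 3^2 * 211; sigma = (1 + 2 + 4) * (1 + 3 + 9) * (1 + 211) = 7 * 13 * 212 = 19292; answer 19292
Part 2: S1 = 19292; w = 28; cross terms: (10*-6 - 28*-40)=1060, (28*17 - 34*-6)=680, (34*40 - -39*17)=2023, (-39*-40 - 10*40)=1160; twice the area = |4923| = 4923; area = 4923/2; answer 4923/2
Part 3: S2 = 4923/2; threaded value p + q = 4925; m = -21; remainder = value at the root: 7*(-21)^4 + 9*(-21)^3 + 1*(-21)^2 + 8*(-21)^1 + 8 = (1361367) + (-83349) + (441) + (-168) + (8) = 1278299; answer 1278299
Part 4: S3 = 1278299; c = -28; f(3) = 1*(-9) - 1*(-41) + 2*(-28) = -24; iterating: f(3)=-24, f(4)=-97, f(5)=-91, f(6)=-42, f(7)=-145, f(8)=-285, f(9)=-224, f(10)=-229, f(11)=-575, f(12)=-794, f(13)=-677, f(14)=-1033, f(15)=-1944, f(16)=-2265, f(17)=-2387, f(18)=-4010; answer -4010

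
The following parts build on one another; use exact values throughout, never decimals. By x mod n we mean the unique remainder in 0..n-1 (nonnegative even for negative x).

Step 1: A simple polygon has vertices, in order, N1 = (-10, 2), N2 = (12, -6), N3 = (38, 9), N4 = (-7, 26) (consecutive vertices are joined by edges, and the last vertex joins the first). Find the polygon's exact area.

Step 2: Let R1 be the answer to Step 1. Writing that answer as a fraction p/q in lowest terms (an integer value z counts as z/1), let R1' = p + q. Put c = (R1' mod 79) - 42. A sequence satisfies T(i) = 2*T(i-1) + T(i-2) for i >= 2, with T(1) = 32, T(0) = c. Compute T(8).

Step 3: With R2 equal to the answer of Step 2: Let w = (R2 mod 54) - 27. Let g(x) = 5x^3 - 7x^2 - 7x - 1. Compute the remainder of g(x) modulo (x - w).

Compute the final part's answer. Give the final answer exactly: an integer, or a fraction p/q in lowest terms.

43070

Step 1: cross terms: (-10*-6 - 12*2)=36, (12*9 - 38*-6)=336, (38*26 - -7*9)=1051, (-7*2 - -10*26)=246; twice the area = |1669| = 1669; area = 1669/2; answer 1669/2
Step 2: R1 = 1669/2; threaded value p + q = 1671; c = -30; T(2) = 2*(32) + 1*(-30) = 34; iterating: T(2)=34, T(3)=100, T(4)=234, T(5)=568, T(6)=1370, T(7)=3308, T(8)=7986; answer 7986
Step 3: R2 = 7986; w = 21; remainder = value at the root: 5*(21)^3 - 7*(21)^2 - 7*(21)^1 - 1 = (46305) + (-3087) + (-147) + (-1) = 43070; answer 43070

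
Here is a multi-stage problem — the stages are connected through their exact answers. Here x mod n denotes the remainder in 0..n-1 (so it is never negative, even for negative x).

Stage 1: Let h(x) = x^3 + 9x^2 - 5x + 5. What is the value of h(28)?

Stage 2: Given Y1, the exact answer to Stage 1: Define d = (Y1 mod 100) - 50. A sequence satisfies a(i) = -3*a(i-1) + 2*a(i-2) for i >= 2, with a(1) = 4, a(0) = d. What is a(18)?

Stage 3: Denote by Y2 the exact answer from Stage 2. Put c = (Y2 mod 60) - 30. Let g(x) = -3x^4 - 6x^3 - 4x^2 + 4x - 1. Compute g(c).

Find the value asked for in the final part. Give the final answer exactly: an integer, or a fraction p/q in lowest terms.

-222145

Stage 1: 1*(28)^3 + 9*(28)^2 - 5*(28)^1 + 5 = (21952) + (7056) + (-140) + (5) = 28873; answer 28873
Stage 2: Y1 = 28873; d = 23; a(2) = -3*(4) + 2*(23) = 34; iterating: a(2)=34, a(3)=-94, a(4)=350, a(5)=-1238, a(6)=4414, a(7)=-15718, a(8)=55982, a(9)=-199382, a(10)=710110, a(11)=-2529094, a(12)=9007502, a(13)=-32080694, a(14)=114257086, a(15)=-406932646, a(16)=1449312110, a(17)=-5161801622, a(18)=18384029086; answer 18384029086
Stage 3: Y2 = 18384029086; c = 16; -3*(16)^4 - 6*(16)^3 - 4*(16)^2 + 4*(16)^1 - 1 = (-196608) + (-24576) + (-1024) + (64) + (-1) = -222145; answer -222145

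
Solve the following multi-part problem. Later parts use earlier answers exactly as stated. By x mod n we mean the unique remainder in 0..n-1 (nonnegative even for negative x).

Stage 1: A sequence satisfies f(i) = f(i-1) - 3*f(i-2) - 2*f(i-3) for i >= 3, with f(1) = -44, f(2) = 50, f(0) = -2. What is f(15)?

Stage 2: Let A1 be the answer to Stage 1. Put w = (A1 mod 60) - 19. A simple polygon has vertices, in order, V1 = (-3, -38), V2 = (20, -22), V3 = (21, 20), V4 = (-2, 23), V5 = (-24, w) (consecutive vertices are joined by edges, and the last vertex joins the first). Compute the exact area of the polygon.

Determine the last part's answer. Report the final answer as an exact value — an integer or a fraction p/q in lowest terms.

1851

Stage 1: f(3) = 1*(50) - 3*(-44) - 2*(-2) = 186; iterating: f(3)=186, f(4)=124, f(5)=-534, f(6)=-1278, f(7)=76, f(8)=4978, f(9)=7306, f(10)=-7780, f(11)=-39654, f(12)=-30926, f(13)=103596, f(14)=275682, f(15)=26746; answer 26746
Stage 2: A1 = 26746; w = 27; cross terms: (-3*-22 - 20*-38)=826, (20*20 - 21*-22)=862, (21*23 - -2*20)=523, (-2*27 - -24*23)=498, (-24*-38 - -3*27)=993; twice the area = |3702| = 3702; area = 1851; answer 1851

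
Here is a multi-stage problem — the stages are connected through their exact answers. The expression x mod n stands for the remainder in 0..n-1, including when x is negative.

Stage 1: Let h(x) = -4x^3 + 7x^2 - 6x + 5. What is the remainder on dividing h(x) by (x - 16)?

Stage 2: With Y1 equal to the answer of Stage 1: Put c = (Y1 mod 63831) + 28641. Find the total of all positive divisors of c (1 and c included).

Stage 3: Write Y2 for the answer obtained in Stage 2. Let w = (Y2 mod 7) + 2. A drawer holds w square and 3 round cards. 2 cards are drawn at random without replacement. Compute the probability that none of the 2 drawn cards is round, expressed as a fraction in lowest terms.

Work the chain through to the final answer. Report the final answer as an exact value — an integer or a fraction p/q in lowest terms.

1/10

Stage 1: remainder = value at the root: -4*(16)^3 + 7*(16)^2 - 6*(16)^1 + 5 = (-16384) + (1792) + (-96) + (5) = -14683; answer -14683
Stage 2: Y1 = -14683; c = 77789; 77789 = 107 * 727; sigma = (1 + 107) * (1 + 727) = 108 * 728 = 78624; answer 78624
Stage 3: Y2 = 78624; w = 2; total draws C(5,2) = 10; favorable C(2,2) = 1; P = 1/10; answer 1/10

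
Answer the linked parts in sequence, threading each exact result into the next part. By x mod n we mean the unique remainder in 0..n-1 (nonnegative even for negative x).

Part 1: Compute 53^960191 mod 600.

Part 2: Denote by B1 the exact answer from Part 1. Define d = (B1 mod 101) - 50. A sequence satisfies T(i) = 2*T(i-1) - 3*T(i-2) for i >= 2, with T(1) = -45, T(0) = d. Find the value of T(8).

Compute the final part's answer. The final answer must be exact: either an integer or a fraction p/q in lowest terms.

Part 1: squarings mod 600: 53^1=53, 53^2=409, 53^4=481, 53^8=361, 53^16=121, 53^32=241, 53^64=481, 53^128=361, 53^256=121, 53^512=241, 53^1024=481, 53^2048=361, 53^4096=121, 53^8192=241, 53^16384=481, 53^32768=361, 53^65536=121, 53^131072=241, 53^262144=481, 53^524288=361; 53^960191 = 53^1 * 53^2 * 53^4 * 53^8 * 53^16 * 53^32 * 53^128 * 53^512 * 53^1024 * 53^8192 * 53^32768 * 53^131072 * 53^262144 * 53^524288 = 197 (mod 600); answer 197
Part 2: B1 = 197; d = 46; T(2) = 2*(-45) - 3*(46) = -228; iterating: T(2)=-228, T(3)=-321, T(4)=42, T(5)=1047, T(6)=1968, T(7)=795, T(8)=-4314; answer -4314

-4314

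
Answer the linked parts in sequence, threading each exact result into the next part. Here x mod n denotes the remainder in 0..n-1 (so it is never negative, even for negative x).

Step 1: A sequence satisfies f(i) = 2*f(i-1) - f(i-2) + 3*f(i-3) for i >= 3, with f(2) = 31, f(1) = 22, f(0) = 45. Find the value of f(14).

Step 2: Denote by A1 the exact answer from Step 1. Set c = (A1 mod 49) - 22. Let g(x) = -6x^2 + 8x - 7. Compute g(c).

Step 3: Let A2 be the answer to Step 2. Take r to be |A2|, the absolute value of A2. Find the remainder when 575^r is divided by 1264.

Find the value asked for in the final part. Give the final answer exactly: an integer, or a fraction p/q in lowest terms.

Step 1: f(3) = 2*(31) - 1*(22) + 3*(45) = 175; iterating: f(3)=175, f(4)=385, f(5)=688, f(6)=1516, f(7)=3499, f(8)=7546, f(9)=16141, f(10)=35233, f(11)=76963, f(12)=167116, f(13)=362968, f(14)=789709; answer 789709
Step 2: A1 = 789709; c = 3; -6*(3)^2 + 8*(3)^1 - 7 = (-54) + (24) + (-7) = -37; answer -37
Step 3: A2 = -37; r = 37; squarings mod 1264: 575^1=575, 575^2=721, 575^4=337, 575^8=1073, 575^16=1089, 575^32=289; 575^37 = 575^1 * 575^4 * 575^32 = 719 (mod 1264); answer 719

719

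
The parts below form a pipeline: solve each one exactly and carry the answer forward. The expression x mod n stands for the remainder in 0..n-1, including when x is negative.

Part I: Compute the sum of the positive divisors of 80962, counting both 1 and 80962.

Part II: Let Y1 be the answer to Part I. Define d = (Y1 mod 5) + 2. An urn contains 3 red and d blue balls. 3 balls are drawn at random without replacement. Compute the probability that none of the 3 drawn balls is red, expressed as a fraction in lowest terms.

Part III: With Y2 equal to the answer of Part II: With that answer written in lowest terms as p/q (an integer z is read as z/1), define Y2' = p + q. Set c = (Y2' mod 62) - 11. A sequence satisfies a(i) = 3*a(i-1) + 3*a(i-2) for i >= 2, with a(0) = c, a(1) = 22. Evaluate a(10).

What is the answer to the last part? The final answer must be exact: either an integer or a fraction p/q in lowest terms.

4005126

Part I: 80962 = 2 * 7 * 5783; sigma = (1 + 2) * (1 + 7) * (1 + 5783) = 3 * 8 * 5784 = 138816; answer 138816
Part II: Y1 = 138816; d = 3; total draws C(6,3) = 20; favorable C(3,3) = 1; P = 1/20; answer 1/20
Part III: Y2 = 1/20; threaded value p + q = 21; c = 10; a(2) = 3*(22) + 3*(10) = 96; iterating: a(2)=96, a(3)=354, a(4)=1350, a(5)=5112, a(6)=19386, a(7)=73494, a(8)=278640, a(9)=1056402, a(10)=4005126; answer 4005126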